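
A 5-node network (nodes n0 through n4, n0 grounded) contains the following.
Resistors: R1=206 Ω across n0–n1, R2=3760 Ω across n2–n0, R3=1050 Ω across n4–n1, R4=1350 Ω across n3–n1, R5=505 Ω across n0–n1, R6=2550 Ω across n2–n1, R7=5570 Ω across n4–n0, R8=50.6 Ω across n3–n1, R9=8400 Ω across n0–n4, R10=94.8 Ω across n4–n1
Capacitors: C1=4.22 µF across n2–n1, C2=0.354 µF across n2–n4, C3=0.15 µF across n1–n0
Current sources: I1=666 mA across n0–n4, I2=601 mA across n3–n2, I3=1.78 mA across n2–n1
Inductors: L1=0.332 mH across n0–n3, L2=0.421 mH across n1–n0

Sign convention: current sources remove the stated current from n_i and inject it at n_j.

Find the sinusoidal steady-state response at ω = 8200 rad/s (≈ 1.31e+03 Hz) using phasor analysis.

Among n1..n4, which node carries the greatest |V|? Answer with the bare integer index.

4

MNA unknowns: 4 node voltages V₁..V_4
R1: Y=0.004854+0.000j on G[0,1]
R2: Y=0.0002660+0.000j on G[2,0]
C1: Y=0.000+0.03460j on G[2,1]
C2: Y=0.000+0.002903j on G[2,4]
I1: z[0]−=0.666, z[4]+=0.666
L1: Y=0.000-0.3673j on G[0,3]
R3: Y=0.0009524+0.000j on G[4,1]
R4: Y=0.0007407+0.000j on G[3,1]
R5: Y=0.001980+0.000j on G[0,1]
R6: Y=0.0003922+0.000j on G[2,1]
R7: Y=0.0001795+0.000j on G[4,0]
C3: Y=0.000+0.001230j on G[1,0]
I2: z[3]−=0.601, z[2]+=0.601
L2: Y=0.000-0.2897j on G[1,0]
R8: Y=0.01976+0.000j on G[3,1]
R9: Y=0.0001190+0.000j on G[0,4]
R10: Y=0.01055+0.000j on G[4,1]
I3: z[2]−=0.00178, z[1]+=0.00178
solve → V1=0.4958+4.258j, V2=5.203-12.64j, V3=-0.3264-1.590j, V4=57.87-8.807j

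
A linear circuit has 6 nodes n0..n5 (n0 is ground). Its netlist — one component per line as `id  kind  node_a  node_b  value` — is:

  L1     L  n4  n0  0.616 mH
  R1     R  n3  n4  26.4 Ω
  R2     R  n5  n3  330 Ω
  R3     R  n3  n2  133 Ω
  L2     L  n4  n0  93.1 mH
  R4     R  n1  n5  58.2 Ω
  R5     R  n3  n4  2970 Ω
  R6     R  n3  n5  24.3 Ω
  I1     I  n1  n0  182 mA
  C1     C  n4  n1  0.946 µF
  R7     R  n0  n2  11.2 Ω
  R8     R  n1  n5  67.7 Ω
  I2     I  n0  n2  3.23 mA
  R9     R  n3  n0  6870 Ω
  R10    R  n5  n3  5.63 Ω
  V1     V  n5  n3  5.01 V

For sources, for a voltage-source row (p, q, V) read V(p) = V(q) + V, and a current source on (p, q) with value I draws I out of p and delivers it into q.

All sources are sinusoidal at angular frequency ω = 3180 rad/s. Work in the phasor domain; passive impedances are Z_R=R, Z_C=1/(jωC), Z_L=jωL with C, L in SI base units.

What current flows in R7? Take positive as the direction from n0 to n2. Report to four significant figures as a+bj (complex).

0.02448-0.0003561j A

Element admittances at ω=3180 rad/s:
  Y(L1) = 0.000-0.5105j S between n4,n0
  Y(R1) = 0.03788+0.000j S between n3,n4
  Y(R2) = 0.003030+0.000j S between n5,n3
  Y(R3) = 0.007519+0.000j S between n3,n2
  Y(L2) = 0.000-0.003378j S between n4,n0
  Y(R4) = 0.01718+0.000j S between n1,n5
  Y(R5) = 0.0003367+0.000j S between n3,n4
  Y(R6) = 0.04115+0.000j S between n3,n5
  I1: injects 0.182 A into n0 (from n1)
  Y(C1) = 0.000+0.003008j S between n4,n1
  Y(R7) = 0.08929+0.000j S between n0,n2
  Y(R8) = 0.01477+0.000j S between n1,n5
  I2: injects 0.00323 A into n2 (from n0)
  Y(R9) = 0.0001456+0.000j S between n3,n0
  Y(R10) = 0.1776+0.000j S between n5,n3
  V1: constraint V(n5)−V(n3) = 5.01
Assemble and solve the 6×6 MNA system:
  V(n1)=-4.572+0.4819j  V(n2)=-0.2742+0.003988j  V(n3)=-3.960+0.05135j  V(n4)=0.0007075-0.2991j  V(n5)=1.050+0.05135j
  i(V1)=-1.291+0.01376j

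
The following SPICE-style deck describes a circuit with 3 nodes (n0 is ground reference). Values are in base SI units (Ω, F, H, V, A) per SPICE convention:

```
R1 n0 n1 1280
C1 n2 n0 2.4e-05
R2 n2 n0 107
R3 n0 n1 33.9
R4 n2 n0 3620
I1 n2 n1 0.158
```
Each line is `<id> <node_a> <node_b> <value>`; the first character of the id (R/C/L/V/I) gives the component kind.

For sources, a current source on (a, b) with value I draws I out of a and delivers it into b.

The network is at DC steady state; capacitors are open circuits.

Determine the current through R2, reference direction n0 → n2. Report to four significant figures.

MNA unknowns: 2 node voltages V₁..V_2
R1: Y=0.0007813 on G[0,1]
C1: Y=0.000 on G[2,0]
R2: Y=0.009346 on G[2,0]
R3: Y=0.02950 on G[0,1]
R4: Y=0.0002762 on G[2,0]
I1: z[2]−=0.158, z[1]+=0.158
solve → V1=5.218, V2=-16.42

0.1535 A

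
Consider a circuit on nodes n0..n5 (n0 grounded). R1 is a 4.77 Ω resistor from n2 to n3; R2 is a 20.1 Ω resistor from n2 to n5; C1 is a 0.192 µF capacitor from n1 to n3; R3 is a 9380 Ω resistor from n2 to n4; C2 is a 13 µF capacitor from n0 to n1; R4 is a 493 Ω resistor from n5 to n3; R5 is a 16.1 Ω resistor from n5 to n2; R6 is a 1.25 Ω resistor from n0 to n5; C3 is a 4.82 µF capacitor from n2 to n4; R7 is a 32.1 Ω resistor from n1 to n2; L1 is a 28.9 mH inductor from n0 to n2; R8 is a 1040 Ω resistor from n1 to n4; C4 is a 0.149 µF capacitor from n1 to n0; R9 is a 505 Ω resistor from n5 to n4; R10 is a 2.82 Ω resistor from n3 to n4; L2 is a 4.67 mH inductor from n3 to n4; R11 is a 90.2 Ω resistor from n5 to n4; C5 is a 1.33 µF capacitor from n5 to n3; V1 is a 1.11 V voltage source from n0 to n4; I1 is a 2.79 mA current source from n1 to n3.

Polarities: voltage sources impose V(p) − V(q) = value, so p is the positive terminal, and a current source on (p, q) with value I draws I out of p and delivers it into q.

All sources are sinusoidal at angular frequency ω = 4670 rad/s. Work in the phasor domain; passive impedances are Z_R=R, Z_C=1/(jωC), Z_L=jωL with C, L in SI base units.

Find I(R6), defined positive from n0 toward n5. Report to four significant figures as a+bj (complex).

MNA unknowns: 5 node voltages V₁..V_5 plus 1 source current (V1)
R1: Y=0.2096+0.000j on G[2,3]
R2: Y=0.04975+0.000j on G[2,5]
C1: Y=0.000+0.0008966j on G[1,3]
R3: Y=0.0001066+0.000j on G[2,4]
C2: Y=0.000+0.06071j on G[0,1]
R4: Y=0.002028+0.000j on G[5,3]
R5: Y=0.06211+0.000j on G[5,2]
R6: Y=0.8000+0.000j on G[0,5]
C3: Y=0.000+0.02251j on G[2,4]
R7: Y=0.03115+0.000j on G[1,2]
L1: Y=0.000-0.007409j on G[0,2]
R8: Y=0.0009615+0.000j on G[1,4]
C4: Y=0.000+0.0006958j on G[1,0]
R9: Y=0.001980+0.000j on G[5,4]
R10: Y=0.3546+0.000j on G[3,4]
L2: Y=0.000-0.04585j on G[3,4]
R11: Y=0.01109+0.000j on G[5,4]
C5: Y=0.000+0.006211j on G[5,3]
V1: row V0−V4=1.11, i_V1 at 0,4
I1: z[1]−=0.00279, z[3]+=0.00279
solve → V1=-0.1584+0.2717j, V2=-0.5823-0.01062j, V3=-0.9080+0.02258j, V4=-1.110+0.000j, V5=-0.08810-0.006725j
aux → i_V1=-0.08725-0.01079j

0.07048+0.005380j A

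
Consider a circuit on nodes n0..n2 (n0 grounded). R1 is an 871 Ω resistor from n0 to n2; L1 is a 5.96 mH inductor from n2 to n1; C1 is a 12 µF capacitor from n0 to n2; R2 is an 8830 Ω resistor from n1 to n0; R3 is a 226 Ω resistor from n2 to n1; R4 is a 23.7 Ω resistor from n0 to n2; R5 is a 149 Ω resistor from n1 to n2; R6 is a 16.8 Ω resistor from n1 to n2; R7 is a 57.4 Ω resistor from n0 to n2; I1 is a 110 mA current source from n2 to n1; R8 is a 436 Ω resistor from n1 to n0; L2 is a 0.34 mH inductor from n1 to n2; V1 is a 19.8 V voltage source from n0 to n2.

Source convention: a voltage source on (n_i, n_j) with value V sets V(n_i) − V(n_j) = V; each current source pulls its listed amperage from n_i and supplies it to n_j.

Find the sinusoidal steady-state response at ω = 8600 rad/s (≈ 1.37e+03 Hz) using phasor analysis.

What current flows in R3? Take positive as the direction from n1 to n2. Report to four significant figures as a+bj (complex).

MNA unknowns: 2 node voltages V₁..V_2 plus 1 source current (V1)
R1: Y=0.001148+0.000j on G[0,2]
L1: Y=0.000-0.01951j on G[2,1]
C1: Y=0.000+0.1032j on G[0,2]
R2: Y=0.0001133+0.000j on G[1,0]
R3: Y=0.004425+0.000j on G[2,1]
R4: Y=0.04219+0.000j on G[0,2]
R5: Y=0.006711+0.000j on G[1,2]
R6: Y=0.05952+0.000j on G[1,2]
R7: Y=0.01742+0.000j on G[0,2]
I1: z[2]−=0.11, z[1]+=0.11
R8: Y=0.002294+0.000j on G[1,0]
L2: Y=0.000-0.3420j on G[1,2]
V1: row V0−V2=19.8, i_V1 at 0,2
solve → V1=-19.72+0.4190j, V2=-19.80+0.000j
aux → i_V1=-1.251-2.042j

0.0003747+0.001854j A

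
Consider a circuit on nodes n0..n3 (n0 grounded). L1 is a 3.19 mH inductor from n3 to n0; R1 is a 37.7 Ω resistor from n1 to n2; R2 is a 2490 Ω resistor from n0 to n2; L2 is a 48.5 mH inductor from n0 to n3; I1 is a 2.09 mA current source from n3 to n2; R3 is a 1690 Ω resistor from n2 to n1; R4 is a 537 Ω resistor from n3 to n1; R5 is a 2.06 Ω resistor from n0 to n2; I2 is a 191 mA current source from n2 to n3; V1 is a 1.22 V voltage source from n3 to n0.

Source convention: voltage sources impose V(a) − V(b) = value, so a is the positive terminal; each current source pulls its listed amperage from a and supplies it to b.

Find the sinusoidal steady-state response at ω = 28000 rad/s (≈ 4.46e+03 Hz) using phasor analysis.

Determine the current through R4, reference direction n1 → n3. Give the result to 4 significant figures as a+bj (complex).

-0.002793+0.000j A

MNA unknowns: 3 node voltages V₁..V_3 plus 1 source current (V1)
L1: Y=0.000-0.01120j on G[3,0]
R1: Y=0.02653+0.000j on G[1,2]
R2: Y=0.0004016+0.000j on G[0,2]
L2: Y=0.000-0.0007364j on G[0,3]
I1: z[3]−=0.00209, z[2]+=0.00209
R3: Y=0.0005917+0.000j on G[2,1]
R4: Y=0.001862+0.000j on G[3,1]
R5: Y=0.4854+0.000j on G[0,2]
I2: z[2]−=0.191, z[3]+=0.191
V1: row V3−V0=1.22, i_V1 at 3,0
solve → V1=-0.2801+0.000j, V2=-0.3831+0.000j, V3=1.220+0.000j
aux → i_V1=0.1861+0.01456j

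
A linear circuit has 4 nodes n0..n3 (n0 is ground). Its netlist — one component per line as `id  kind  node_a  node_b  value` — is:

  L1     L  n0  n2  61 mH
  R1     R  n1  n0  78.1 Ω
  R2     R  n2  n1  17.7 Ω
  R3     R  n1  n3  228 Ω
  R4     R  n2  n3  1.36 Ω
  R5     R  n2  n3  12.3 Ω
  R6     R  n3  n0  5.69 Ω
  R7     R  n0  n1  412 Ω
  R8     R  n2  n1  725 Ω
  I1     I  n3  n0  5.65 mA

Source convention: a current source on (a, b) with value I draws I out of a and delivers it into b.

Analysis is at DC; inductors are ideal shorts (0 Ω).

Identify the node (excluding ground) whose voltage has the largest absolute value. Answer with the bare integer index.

3

MNA unknowns: 3 node voltages V₁..V_3 plus 1 source current (L1)
L1: row V0−V2=0, i_L1 at 0,2
R1: Y=0.01280 on G[1,0]
R2: Y=0.05650 on G[2,1]
R3: Y=0.004386 on G[1,3]
R4: Y=0.7353 on G[2,3]
R5: Y=0.08130 on G[2,3]
R6: Y=0.1757 on G[3,0]
R7: Y=0.002427 on G[0,1]
R8: Y=0.001379 on G[2,1]
I1: z[3]−=0.00565, z[0]+=0.00565
solve → V1=-0.0003209, V2=0.000, V3=-0.005670
aux → i_L1=0.004649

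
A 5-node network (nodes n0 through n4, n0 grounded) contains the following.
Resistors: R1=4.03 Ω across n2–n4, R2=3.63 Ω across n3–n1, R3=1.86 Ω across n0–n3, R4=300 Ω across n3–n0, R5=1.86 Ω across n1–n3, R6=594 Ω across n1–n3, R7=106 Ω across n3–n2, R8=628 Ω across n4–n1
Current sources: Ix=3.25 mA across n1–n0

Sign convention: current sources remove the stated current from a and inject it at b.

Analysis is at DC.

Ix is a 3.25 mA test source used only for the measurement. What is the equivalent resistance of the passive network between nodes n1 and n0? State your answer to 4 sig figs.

Element admittances at DC:
  Y(R1) = 0.2481 S between n2,n4
  Y(R2) = 0.2755 S between n3,n1
  Y(R3) = 0.5376 S between n0,n3
  Y(R4) = 0.003333 S between n3,n0
  Y(R5) = 0.5376 S between n1,n3
  Y(R6) = 0.001684 S between n1,n3
  Y(R7) = 0.009434 S between n3,n2
  Y(R8) = 0.001592 S between n4,n1
  Ix: injects 0.00325 A into n0 (from n1)
Assemble and solve the 4×4 MNA system:
  V(n1)=-0.009990  V(n2)=-0.006580  V(n3)=-0.006008  V(n4)=-0.006601

R_eq = 3.074 Ω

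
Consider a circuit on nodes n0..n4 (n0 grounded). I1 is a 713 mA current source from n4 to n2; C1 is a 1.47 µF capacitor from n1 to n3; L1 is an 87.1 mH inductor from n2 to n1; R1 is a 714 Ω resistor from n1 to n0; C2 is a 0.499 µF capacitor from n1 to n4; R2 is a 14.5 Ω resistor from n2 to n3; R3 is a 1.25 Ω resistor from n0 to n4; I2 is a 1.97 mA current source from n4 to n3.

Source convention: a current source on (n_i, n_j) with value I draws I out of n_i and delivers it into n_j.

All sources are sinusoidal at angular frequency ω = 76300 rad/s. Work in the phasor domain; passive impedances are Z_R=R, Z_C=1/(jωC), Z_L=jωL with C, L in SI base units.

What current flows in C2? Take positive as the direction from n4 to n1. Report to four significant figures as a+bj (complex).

MNA unknowns: 4 node voltages V₁..V_4
I1: z[4]−=0.713, z[2]+=0.713
C1: Y=0.000+0.1122j on G[1,3]
L1: Y=0.000-0.0001505j on G[2,1]
R1: Y=0.001401+0.000j on G[1,0]
C2: Y=0.000+0.03807j on G[1,4]
R2: Y=0.06897+0.000j on G[2,3]
R3: Y=0.8000+0.000j on G[0,4]
I2: z[4]−=0.00197, z[3]+=0.00197
solve → V1=0.6874-18.72j, V2=11.05-25.08j, V3=0.7013-25.10j, V4=-0.001204+0.03277j

-0.7140-0.02622j A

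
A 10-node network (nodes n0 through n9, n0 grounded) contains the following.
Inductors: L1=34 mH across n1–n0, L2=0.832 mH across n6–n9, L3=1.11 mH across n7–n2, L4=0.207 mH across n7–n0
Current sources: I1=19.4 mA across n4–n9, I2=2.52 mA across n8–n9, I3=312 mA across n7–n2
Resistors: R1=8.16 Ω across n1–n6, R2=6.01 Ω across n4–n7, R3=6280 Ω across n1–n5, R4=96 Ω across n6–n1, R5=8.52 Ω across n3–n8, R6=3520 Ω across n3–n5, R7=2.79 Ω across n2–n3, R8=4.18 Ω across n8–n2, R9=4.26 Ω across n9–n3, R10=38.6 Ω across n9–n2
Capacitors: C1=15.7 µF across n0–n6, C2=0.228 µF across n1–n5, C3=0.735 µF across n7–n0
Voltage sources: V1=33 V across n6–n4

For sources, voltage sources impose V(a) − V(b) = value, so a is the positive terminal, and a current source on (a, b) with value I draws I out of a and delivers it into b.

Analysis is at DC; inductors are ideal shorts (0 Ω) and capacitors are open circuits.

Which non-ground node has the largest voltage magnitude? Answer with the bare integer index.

MNA unknowns: 9 node voltages V₁..V_9 plus 5 source currents (L1, L2, L3, L4, V1)
L1: row V1−V0=0, i_L1 at 1,0
I1: z[4]−=0.0194, z[9]+=0.0194
I2: z[8]−=0.00252, z[9]+=0.00252
L2: row V6−V9=0, i_L2 at 6,9
I3: z[7]−=0.312, z[2]+=0.312
R1: Y=0.1225 on G[1,6]
R2: Y=0.1664 on G[4,7]
C1: Y=0.000 on G[0,6]
C2: Y=0.000 on G[1,5]
R3: Y=0.0001592 on G[1,5]
L3: row V7−V2=0, i_L3 at 7,2
R4: Y=0.01042 on G[6,1]
R5: Y=0.1174 on G[3,8]
R6: Y=0.0002841 on G[3,5]
C3: Y=0.000 on G[7,0]
R7: Y=0.3584 on G[2,3]
R8: Y=0.2392 on G[8,2]
R9: Y=0.2347 on G[9,3]
L4: row V7−V0=0, i_L4 at 7,0
R10: Y=0.02591 on G[9,2]
V1: row V6−V4=33, i_V1 at 6,4
solve → V1=0.000, V2=0.000, V3=4.013, V4=-21.51, V5=2.572, V6=11.49, V7=0.000, V8=1.314, V9=11.49
aux → i_L1=1.528, i_L2=2.031, i_L3=-2.362, i_L4=-1.528, i_V1=-3.559

4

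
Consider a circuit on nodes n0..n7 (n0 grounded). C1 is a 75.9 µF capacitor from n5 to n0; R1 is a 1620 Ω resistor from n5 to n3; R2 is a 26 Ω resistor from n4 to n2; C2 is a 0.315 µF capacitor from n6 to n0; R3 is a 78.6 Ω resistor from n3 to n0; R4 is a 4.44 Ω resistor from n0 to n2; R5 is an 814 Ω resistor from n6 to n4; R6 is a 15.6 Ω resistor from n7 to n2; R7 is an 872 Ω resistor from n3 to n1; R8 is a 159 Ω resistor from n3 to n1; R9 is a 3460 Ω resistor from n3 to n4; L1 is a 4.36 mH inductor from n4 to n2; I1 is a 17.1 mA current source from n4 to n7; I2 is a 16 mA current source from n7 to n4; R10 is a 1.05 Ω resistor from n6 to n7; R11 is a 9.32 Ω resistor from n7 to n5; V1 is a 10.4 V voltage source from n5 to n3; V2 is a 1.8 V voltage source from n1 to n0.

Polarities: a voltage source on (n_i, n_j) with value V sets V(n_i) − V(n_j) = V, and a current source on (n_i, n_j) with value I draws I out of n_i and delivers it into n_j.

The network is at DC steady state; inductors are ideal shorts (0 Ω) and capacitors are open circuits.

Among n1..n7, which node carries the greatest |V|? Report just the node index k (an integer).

MNA unknowns: 7 node voltages V₁..V_7 plus 3 source currents (L1, V1, V2)
C1: Y=0.000 on G[5,0]
R1: Y=0.0006173 on G[5,3]
R2: Y=0.03846 on G[4,2]
C2: Y=0.000 on G[6,0]
R3: Y=0.01272 on G[3,0]
R4: Y=0.2252 on G[0,2]
R5: Y=0.001229 on G[6,4]
R6: Y=0.06410 on G[7,2]
R7: Y=0.001147 on G[3,1]
R8: Y=0.006289 on G[3,1]
R9: Y=0.0002890 on G[3,4]
L1: row V4−V2=0, i_L1 at 4,2
I1: z[4]−=0.0171, z[7]+=0.0171
I2: z[7]−=0.016, z[4]+=0.016
R10: Y=0.9524 on G[6,7]
R11: Y=0.1073 on G[7,5]
V1: row V5−V3=10.4, i_V1 at 5,3
V2: row V1−V0=1.8, i_V2 at 1,0
solve → V1=1.800, V2=0.6207, V3=-6.271, V4=0.6207, V5=4.129, V6=2.805, V7=2.808
aux → i_L1=-0.0004083, i_V1=-0.1482, i_V2=-0.06001

3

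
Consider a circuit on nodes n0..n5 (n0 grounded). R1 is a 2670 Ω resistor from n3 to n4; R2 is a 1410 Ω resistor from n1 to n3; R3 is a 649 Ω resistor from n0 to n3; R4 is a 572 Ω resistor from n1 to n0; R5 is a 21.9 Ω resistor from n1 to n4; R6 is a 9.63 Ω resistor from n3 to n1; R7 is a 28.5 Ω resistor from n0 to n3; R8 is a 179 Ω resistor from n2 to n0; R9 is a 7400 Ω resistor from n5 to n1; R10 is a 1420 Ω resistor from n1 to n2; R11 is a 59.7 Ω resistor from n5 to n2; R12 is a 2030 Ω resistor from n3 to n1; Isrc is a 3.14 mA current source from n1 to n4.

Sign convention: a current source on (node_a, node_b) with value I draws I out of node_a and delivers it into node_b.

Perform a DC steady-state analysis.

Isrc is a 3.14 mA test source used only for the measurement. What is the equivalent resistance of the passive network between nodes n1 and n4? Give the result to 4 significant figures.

R_eq = 21.72 Ω

Apply KCL at each of the 5 non-ground nodes and solve the resulting linear system.
Node n1: branches {R2, R4, R5, R6, R9, R10, R12, Isrc} → V_1 = -0.0002221
Node n2: branches {R8, R10, R11} → V_2 = -2.898e-05
Node n3: branches {R1, R2, R3, R6, R7, R12} → V_3 = 1.502e-05
Node n4: branches {R1, R5, Isrc} → V_4 = 0.06799
Node n5: branches {R9, R11} → V_5 = -3.052e-05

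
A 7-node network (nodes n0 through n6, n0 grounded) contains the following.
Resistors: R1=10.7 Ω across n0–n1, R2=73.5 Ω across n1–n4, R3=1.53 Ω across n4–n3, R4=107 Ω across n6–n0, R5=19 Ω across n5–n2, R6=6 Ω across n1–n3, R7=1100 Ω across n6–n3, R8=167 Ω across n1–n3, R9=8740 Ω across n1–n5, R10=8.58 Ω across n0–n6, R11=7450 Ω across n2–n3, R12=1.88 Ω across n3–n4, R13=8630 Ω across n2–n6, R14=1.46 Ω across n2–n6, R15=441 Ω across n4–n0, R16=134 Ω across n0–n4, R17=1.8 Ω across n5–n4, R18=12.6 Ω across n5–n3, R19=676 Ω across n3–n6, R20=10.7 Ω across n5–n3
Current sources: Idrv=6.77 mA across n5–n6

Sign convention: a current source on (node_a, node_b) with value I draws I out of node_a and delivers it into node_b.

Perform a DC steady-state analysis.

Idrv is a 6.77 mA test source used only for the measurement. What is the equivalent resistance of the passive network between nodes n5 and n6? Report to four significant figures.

R_eq = 10.68 Ω

MNA unknowns: 6 node voltages V₁..V_6
R1: Y=0.09346 on G[0,1]
R2: Y=0.01361 on G[1,4]
R3: Y=0.6536 on G[4,3]
R4: Y=0.009346 on G[6,0]
R5: Y=0.05263 on G[5,2]
R6: Y=0.1667 on G[1,3]
R7: Y=0.0009091 on G[6,3]
R8: Y=0.005988 on G[1,3]
R9: Y=0.0001144 on G[1,5]
R10: Y=0.1166 on G[0,6]
R11: Y=0.0001342 on G[2,3]
R12: Y=0.5319 on G[3,4]
R13: Y=0.0001159 on G[2,6]
R14: Y=0.6849 on G[2,6]
R15: Y=0.002268 on G[4,0]
R16: Y=0.007463 on G[0,4]
R17: Y=0.5556 on G[5,4]
R18: Y=0.07937 on G[5,3]
R19: Y=0.001479 on G[3,6]
R20: Y=0.09346 on G[5,3]
Idrv: z[5]−=0.00677, z[6]+=0.00677
solve → V1=-0.02830, V2=0.01922, V3=-0.04238, V4=-0.04377, V5=-0.04788, V6=0.02439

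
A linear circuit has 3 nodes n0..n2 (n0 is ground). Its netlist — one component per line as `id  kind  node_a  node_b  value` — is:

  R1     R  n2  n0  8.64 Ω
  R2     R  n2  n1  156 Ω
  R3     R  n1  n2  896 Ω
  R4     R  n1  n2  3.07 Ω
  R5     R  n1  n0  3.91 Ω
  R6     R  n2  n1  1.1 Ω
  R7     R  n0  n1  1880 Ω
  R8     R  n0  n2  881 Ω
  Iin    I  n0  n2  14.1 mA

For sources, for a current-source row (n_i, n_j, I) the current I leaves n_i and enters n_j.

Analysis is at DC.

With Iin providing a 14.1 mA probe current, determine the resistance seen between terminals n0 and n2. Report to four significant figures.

MNA unknowns: 2 node voltages V₁..V_2
R1: Y=0.1157 on G[2,0]
R2: Y=0.006410 on G[2,1]
R3: Y=0.001116 on G[1,2]
R4: Y=0.3257 on G[1,2]
R5: Y=0.2558 on G[1,0]
R6: Y=0.9091 on G[2,1]
R7: Y=0.0005319 on G[0,1]
R8: Y=0.001135 on G[0,2]
Iin: z[0]−=0.0141, z[2]+=0.0141
solve → V1=0.03549, V2=0.04281

R_eq = 3.036 Ω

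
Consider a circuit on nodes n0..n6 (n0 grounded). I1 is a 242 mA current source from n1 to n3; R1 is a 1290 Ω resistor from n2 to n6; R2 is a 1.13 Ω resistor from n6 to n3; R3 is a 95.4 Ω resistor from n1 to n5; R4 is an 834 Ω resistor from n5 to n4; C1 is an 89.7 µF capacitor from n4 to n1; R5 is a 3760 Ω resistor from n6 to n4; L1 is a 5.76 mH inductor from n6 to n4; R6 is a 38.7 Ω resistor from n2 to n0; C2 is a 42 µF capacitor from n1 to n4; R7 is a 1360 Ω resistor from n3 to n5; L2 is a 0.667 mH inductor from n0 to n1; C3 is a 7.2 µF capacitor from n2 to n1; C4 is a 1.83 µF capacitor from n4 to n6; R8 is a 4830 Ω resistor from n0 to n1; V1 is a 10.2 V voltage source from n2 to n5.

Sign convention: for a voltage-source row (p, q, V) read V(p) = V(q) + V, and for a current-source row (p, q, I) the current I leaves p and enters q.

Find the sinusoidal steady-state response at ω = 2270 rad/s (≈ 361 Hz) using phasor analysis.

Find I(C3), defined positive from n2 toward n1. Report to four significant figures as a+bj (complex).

Apply KCL at each of the 6 non-ground nodes and solve the resulting linear system.
Node n1: branches {I1, R3, C1, C2, L2, C3, R8} → V_1 = -0.04518-0.1095j
Node n2: branches {R1, R6, C3, V1} → V_2 = 2.799-1.154j
Node n3: branches {I1, R2, R7} → V_3 = 0.2895+2.416j
Node n4: branches {R4, C1, R5, L1, C2, C4} → V_4 = -0.06433-0.8778j
Node n5: branches {R3, R4, R7, V1} → V_5 = -7.401-1.154j
Node n6: branches {R1, R2, R5, L1, C4} → V_6 = 0.02239+2.419j
Source currents: i(V1)=-0.09155-0.01390j

0.01707+0.04649j A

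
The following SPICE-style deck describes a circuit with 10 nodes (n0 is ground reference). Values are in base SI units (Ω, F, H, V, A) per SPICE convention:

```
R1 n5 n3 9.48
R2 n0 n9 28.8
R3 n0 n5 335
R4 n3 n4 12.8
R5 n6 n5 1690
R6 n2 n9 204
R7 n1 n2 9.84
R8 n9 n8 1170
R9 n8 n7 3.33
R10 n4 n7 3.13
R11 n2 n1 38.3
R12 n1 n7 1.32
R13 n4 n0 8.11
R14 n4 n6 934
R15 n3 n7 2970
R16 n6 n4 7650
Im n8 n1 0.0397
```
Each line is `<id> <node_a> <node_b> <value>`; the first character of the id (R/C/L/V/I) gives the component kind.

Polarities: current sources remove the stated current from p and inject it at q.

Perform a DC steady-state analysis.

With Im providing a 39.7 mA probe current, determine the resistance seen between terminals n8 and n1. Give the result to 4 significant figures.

R_eq = 4.633 Ω

MNA unknowns: 9 node voltages V₁..V_9
R1: Y=0.1055 on G[5,3]
R2: Y=0.03472 on G[0,9]
R3: Y=0.002985 on G[0,5]
R4: Y=0.07812 on G[3,4]
R5: Y=0.0005917 on G[6,5]
R6: Y=0.004902 on G[2,9]
R7: Y=0.1016 on G[1,2]
R8: Y=0.0008547 on G[9,8]
R9: Y=0.3003 on G[8,7]
R10: Y=0.3195 on G[4,7]
R11: Y=0.02611 on G[2,1]
R12: Y=0.7576 on G[1,7]
R13: Y=0.1233 on G[4,0]
R14: Y=0.001071 on G[4,6]
R15: Y=0.0003367 on G[3,7]
R16: Y=0.0001307 on G[6,4]
Im: z[8]−=0.0397, z[1]+=0.0397
solve → V1=0.05090, V2=0.04914, V3=-0.0008358, V4=-0.0008650, V5=-0.0008130, V6=-0.0008478, V7=-0.001206, V8=-0.1330, V9=0.003142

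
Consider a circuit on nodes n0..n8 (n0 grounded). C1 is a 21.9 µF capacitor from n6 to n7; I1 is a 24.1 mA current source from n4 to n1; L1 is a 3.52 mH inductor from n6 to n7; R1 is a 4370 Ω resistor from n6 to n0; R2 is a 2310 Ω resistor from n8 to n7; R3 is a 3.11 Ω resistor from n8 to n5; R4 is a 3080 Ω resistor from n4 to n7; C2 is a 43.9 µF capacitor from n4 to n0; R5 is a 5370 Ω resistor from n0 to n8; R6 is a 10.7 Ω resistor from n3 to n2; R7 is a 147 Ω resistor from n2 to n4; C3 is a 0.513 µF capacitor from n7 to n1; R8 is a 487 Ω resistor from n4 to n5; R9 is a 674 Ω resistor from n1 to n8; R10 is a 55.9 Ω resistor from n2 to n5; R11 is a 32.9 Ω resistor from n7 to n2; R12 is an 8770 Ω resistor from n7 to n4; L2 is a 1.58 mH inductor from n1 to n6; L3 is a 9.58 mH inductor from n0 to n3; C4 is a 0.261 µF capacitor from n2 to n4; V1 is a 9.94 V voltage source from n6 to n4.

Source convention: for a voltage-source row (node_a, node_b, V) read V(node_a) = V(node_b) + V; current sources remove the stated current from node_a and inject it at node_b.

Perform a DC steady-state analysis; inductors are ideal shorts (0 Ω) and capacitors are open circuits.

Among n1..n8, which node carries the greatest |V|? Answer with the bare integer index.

4

Element admittances at DC:
  Y(C1) = 0.000 S between n6,n7
  I1: injects 0.0241 A into n1 (from n4)
  L1: short n6↔n7 (DC inductor)
  Y(R1) = 0.0002288 S between n6,n0
  Y(R2) = 0.0004329 S between n8,n7
  Y(R3) = 0.3215 S between n8,n5
  Y(R4) = 0.0003247 S between n4,n7
  Y(C2) = 0.000 S between n4,n0
  Y(R5) = 0.0001862 S between n0,n8
  Y(R6) = 0.09346 S between n3,n2
  Y(R7) = 0.006803 S between n2,n4
  Y(C3) = 0.000 S between n7,n1
  Y(R8) = 0.002053 S between n4,n5
  Y(R9) = 0.001484 S between n1,n8
  Y(R10) = 0.01789 S between n2,n5
  Y(R11) = 0.03040 S between n7,n2
  Y(R12) = 0.0001140 S between n7,n4
  L2: short n1↔n6 (DC inductor)
  L3: short n0↔n3 (DC inductor)
  Y(C4) = 0.000 S between n2,n4
  V1: constraint V(n6)−V(n4) = 9.94
Assemble and solve the 12×12 MNA system:
  V(n1)=2.070  V(n2)=-0.003989  V(n3)=0.000  V(n4)=-7.870  V(n5)=-0.5578  V(n6)=2.070  V(n7)=2.070  V(n8)=-0.5419
  i(L1)=0.06854  i(L2)=0.02022  i(L3)=0.0003728  i(V1)=-0.04878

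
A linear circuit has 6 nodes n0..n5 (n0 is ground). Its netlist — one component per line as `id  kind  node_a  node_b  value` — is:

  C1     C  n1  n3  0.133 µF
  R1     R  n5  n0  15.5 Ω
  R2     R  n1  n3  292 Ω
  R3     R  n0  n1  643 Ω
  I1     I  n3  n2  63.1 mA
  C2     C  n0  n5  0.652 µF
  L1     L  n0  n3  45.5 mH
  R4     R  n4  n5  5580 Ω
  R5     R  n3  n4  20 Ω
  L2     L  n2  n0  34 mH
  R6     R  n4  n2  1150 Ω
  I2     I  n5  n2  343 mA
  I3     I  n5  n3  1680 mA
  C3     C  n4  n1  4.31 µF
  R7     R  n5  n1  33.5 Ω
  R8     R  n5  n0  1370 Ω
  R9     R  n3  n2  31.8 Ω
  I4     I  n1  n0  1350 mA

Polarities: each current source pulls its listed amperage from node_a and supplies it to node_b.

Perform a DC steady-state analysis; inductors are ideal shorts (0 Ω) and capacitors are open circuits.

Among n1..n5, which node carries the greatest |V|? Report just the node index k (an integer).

1

Element admittances at DC:
  Y(C1) = 0.000 S between n1,n3
  Y(R1) = 0.06452 S between n5,n0
  Y(R2) = 0.003425 S between n1,n3
  Y(R3) = 0.001555 S between n0,n1
  I1: injects 0.0631 A into n2 (from n3)
  Y(C2) = 0.000 S between n0,n5
  L1: short n0↔n3 (DC inductor)
  Y(R4) = 0.0001792 S between n4,n5
  Y(R5) = 0.05000 S between n3,n4
  L2: short n2↔n0 (DC inductor)
  Y(R6) = 0.0008696 S between n4,n2
  I2: injects 0.343 A into n2 (from n5)
  I3: injects 1.68 A into n3 (from n5)
  Y(C3) = 0.000 S between n4,n1
  Y(R7) = 0.02985 S between n5,n1
  Y(R8) = 0.0007299 S between n5,n0
  Y(R9) = 0.03145 S between n3,n2
  I4: injects 1.35 A into n0 (from n1)
Assemble and solve the 7×7 MNA system:
  V(n1)=-77.86  V(n2)=0.000  V(n3)=0.000  V(n4)=-0.1602  V(n5)=-45.63
  i(L1)=-1.342  i(L2)=0.4060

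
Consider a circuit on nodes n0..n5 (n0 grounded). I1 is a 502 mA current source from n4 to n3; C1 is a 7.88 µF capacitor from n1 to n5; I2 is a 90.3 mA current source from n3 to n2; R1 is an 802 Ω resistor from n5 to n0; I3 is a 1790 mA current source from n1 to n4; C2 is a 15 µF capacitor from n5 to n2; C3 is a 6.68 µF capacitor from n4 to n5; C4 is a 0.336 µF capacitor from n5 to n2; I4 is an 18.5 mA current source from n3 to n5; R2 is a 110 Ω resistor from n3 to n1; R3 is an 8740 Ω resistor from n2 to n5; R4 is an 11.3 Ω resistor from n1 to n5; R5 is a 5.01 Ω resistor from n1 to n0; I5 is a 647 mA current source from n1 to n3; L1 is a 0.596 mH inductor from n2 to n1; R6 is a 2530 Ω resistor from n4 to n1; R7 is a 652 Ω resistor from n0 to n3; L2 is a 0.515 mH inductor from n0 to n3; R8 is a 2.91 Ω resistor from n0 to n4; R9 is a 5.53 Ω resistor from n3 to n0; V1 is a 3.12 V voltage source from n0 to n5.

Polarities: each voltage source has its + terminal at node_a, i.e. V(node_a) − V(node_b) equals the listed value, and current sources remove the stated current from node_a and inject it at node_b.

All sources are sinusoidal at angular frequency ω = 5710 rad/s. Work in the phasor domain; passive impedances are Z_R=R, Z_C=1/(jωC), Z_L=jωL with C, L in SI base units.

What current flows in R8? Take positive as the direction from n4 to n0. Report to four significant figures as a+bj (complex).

MNA unknowns: 5 node voltages V₁..V_5 plus 1 source current (V1)
I1: z[4]−=0.502, z[3]+=0.502
C1: Y=0.000+0.04499j on G[1,5]
I2: z[3]−=0.0903, z[2]+=0.0903
R1: Y=0.001247+0.000j on G[5,0]
I3: z[1]−=1.79, z[4]+=1.79
C2: Y=0.000+0.08565j on G[5,2]
C3: Y=0.000+0.03814j on G[4,5]
C4: Y=0.000+0.001919j on G[5,2]
I4: z[3]−=0.0185, z[5]+=0.0185
R2: Y=0.009091+0.000j on G[3,1]
R3: Y=0.0001144+0.000j on G[2,5]
R4: Y=0.08850+0.000j on G[1,5]
R5: Y=0.1996+0.000j on G[1,0]
I5: z[1]−=0.647, z[3]+=0.647
L1: Y=0.000-0.2938j on G[2,1]
R6: Y=0.0003953+0.000j on G[4,1]
R7: Y=0.001534+0.000j on G[0,3]
L2: Y=0.000-0.3401j on G[0,3]
R8: Y=0.3436+0.000j on G[0,4]
R9: Y=0.1808+0.000j on G[3,0]
V1: row V0−V5=3.12, i_V1 at 0,5
solve → V1=-7.258+2.424j, V2=-9.013+3.895j, V3=1.176+2.203j, V4=3.652-0.7481j, V5=-3.120+0.000j
aux → i_V1=0.7661+0.2289j

1.255-0.2571j A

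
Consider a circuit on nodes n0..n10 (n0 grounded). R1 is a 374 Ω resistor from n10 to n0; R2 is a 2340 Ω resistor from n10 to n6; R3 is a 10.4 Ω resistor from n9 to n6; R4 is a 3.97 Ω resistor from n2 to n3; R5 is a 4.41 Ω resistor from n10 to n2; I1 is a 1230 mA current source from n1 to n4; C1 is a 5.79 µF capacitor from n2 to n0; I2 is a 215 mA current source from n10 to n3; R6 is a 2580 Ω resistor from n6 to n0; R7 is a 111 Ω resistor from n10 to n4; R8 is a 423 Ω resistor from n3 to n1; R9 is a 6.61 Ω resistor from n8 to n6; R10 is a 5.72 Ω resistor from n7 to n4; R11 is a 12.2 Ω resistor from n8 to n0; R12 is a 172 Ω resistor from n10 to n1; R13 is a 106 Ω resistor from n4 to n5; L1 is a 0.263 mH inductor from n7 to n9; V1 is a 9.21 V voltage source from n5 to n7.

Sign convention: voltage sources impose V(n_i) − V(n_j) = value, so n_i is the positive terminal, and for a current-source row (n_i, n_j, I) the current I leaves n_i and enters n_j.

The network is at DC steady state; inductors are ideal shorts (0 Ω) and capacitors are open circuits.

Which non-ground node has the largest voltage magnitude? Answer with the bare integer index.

1

Element admittances at DC:
  Y(R1) = 0.002674 S between n10,n0
  Y(R2) = 0.0004274 S between n10,n6
  Y(R3) = 0.09615 S between n9,n6
  Y(R4) = 0.2519 S between n2,n3
  Y(R5) = 0.2268 S between n10,n2
  I1: injects 1.23 A into n4 (from n1)
  Y(C1) = 0.000 S between n2,n0
  I2: injects 0.215 A into n3 (from n10)
  Y(R6) = 0.0003876 S between n6,n0
  Y(R7) = 0.009009 S between n10,n4
  Y(R8) = 0.002364 S between n3,n1
  Y(R9) = 0.1513 S between n8,n6
  Y(R10) = 0.1748 S between n7,n4
  Y(R11) = 0.08197 S between n8,n0
  Y(R12) = 0.005814 S between n10,n1
  Y(R13) = 0.009434 S between n4,n5
  L1: short n7↔n9 (DC inductor)
  V1: constraint V(n5)−V(n7) = 9.21
Assemble and solve the 12×12 MNA system:
  V(n1)=-244.8  V(n2)=-94.71  V(n3)=-95.26  V(n4)=9.820  V(n5)=16.96  V(n6)=4.698  V(n7)=7.754  V(n8)=3.047  V(n9)=7.754  V(n10)=-94.10
  i(L1)=0.2938  i(V1)=-0.06740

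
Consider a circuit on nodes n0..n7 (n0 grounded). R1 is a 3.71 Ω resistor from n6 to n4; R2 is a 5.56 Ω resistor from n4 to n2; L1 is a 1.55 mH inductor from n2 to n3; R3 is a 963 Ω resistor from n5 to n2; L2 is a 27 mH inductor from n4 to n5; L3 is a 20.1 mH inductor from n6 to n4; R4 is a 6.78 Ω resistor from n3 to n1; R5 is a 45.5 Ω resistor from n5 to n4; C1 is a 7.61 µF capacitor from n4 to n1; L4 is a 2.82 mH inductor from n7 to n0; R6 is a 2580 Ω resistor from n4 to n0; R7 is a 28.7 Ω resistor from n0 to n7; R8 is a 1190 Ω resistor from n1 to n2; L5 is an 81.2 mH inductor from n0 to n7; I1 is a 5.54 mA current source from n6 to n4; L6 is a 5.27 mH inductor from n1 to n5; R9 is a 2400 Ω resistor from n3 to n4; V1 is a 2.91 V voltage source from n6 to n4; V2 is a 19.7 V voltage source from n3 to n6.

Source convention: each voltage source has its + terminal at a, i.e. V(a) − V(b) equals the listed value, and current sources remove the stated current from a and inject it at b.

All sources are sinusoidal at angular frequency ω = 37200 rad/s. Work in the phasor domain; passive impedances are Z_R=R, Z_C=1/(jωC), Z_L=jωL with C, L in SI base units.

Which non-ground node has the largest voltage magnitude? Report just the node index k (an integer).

3

Apply KCL at each of the 7 non-ground nodes and solve the resulting linear system.
Node n1: branches {R4, C1, R8, L6} → V_1 = 4.988-9.305j
Node n2: branches {R2, L1, R3, R8} → V_2 = 0.2227-2.189j
Node n3: branches {L1, R4, R9, V2} → V_3 = 22.61+0.000j
Node n4: branches {R1, R2, L2, L3, R5, C1, R6, I1, R9, V1} → V_4 = 0.000+0.000j
Node n5: branches {R3, L2, R5, L6} → V_5 = -1.620-1.633j
Node n6: branches {R1, L3, I1, V1, V2} → V_6 = 2.910+0.000j
Node n7: branches {L4, R7, L5} → V_7 = 0.000+0.000j
Source currents: i(V1)=-3.436-0.9803j, i(V2)=-2.646-0.9842j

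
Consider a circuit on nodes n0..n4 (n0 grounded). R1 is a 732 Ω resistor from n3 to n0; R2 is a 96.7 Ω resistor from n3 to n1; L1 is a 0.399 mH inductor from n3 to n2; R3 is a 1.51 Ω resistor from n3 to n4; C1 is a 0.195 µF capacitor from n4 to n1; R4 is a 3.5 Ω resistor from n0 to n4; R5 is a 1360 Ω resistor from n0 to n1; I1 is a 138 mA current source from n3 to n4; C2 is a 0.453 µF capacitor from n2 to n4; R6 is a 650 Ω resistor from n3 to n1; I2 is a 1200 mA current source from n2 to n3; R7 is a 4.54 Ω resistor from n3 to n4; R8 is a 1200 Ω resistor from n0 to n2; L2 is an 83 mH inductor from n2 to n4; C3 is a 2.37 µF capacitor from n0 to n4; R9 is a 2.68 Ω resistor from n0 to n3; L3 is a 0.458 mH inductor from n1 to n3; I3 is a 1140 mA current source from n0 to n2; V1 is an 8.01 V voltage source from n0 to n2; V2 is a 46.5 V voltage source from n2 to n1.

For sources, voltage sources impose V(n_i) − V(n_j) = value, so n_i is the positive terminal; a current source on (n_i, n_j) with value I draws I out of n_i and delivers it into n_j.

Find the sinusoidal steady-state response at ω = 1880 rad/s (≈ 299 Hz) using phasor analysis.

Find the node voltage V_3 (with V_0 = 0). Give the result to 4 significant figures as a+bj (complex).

-27.98+6.962j V

MNA unknowns: 4 node voltages V₁..V_4 plus 2 source currents (V1, V2)
R1: Y=0.001366+0.000j on G[3,0]
R2: Y=0.01034+0.000j on G[3,1]
L1: Y=0.000-1.333j on G[3,2]
R3: Y=0.6623+0.000j on G[3,4]
C1: Y=0.000+0.0003666j on G[4,1]
R4: Y=0.2857+0.000j on G[0,4]
R5: Y=0.0007353+0.000j on G[0,1]
I1: z[3]−=0.138, z[4]+=0.138
C2: Y=0.000+0.0008516j on G[2,4]
R6: Y=0.001538+0.000j on G[3,1]
I2: z[2]−=1.2, z[3]+=1.2
R7: Y=0.2203+0.000j on G[3,4]
R8: Y=0.0008333+0.000j on G[0,2]
L2: Y=0.000-0.006409j on G[2,4]
C3: Y=0.000+0.004456j on G[0,4]
R9: Y=0.3731+0.000j on G[0,3]
L3: Y=0.000-1.161j on G[1,3]
I3: z[0]−=1.14, z[2]+=1.14
V1: row V0−V2=8.01, i_V1 at 0,2
V2: row V2−V1=46.5, i_V2 at 2,1
solve → V1=-54.51+0.000j, V2=-8.010+0.000j, V3=-27.98+6.962j, V4=-21.02+5.267j
aux → i_V1=-17.70+4.018j, i_V2=-8.439+30.72j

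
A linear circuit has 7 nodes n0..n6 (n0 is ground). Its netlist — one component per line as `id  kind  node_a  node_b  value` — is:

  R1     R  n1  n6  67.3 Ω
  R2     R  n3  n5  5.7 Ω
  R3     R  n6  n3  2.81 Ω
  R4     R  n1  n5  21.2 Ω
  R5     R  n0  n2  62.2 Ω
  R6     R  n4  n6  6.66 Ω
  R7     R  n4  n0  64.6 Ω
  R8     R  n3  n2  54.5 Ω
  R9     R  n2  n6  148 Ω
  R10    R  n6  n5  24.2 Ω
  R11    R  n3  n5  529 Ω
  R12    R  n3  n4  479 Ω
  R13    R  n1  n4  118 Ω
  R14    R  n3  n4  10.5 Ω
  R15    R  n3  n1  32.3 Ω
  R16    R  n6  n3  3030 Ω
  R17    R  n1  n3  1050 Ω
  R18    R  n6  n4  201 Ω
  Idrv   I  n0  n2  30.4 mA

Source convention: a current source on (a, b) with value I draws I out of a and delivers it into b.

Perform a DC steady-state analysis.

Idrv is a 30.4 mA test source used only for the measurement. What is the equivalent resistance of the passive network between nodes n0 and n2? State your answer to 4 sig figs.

Apply KCL at each of the 6 non-ground nodes and solve the resulting linear system.
Node n1: branches {R1, R4, R13, R15, R17} → V_1 = 0.7568
Node n2: branches {R5, R8, R9, Idrv} → V_2 = 1.202
Node n3: branches {R2, R3, R8, R11, R12, R14, R15, R16, R17} → V_3 = 0.7629
Node n4: branches {R6, R7, R12, R13, R14, R18} → V_4 = 0.7155
Node n5: branches {R2, R4, R10, R11} → V_5 = 0.7606
Node n6: branches {R1, R3, R6, R9, R10, R16, R18} → V_6 = 0.7549

R_eq = 39.54 Ω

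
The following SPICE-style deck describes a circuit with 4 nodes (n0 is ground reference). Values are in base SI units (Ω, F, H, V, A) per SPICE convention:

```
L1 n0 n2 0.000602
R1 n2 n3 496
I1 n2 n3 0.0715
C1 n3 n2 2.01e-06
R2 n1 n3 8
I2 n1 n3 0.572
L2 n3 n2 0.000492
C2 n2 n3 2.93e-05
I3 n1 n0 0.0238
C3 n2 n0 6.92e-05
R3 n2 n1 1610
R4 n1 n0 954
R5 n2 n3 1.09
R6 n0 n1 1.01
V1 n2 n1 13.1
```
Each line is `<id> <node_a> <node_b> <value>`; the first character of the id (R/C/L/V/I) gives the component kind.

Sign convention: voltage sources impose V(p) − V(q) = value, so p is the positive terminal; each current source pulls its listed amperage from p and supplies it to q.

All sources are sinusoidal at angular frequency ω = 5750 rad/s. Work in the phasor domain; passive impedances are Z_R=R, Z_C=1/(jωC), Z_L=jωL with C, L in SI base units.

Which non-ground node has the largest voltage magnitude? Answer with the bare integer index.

2

MNA unknowns: 3 node voltages V₁..V_3 plus 1 source current (V1)
L1: Y=0.000-0.2889j on G[0,2]
R1: Y=0.002016+0.000j on G[2,3]
I1: z[2]−=0.0715, z[3]+=0.0715
C1: Y=0.000+0.01156j on G[3,2]
R2: Y=0.1250+0.000j on G[1,3]
I2: z[1]−=0.572, z[3]+=0.572
L2: Y=0.000-0.3535j on G[3,2]
C2: Y=0.000+0.1685j on G[2,3]
I3: z[1]−=0.0238, z[0]+=0.0238
C3: Y=0.000+0.3979j on G[2,0]
R3: Y=0.0006211+0.000j on G[2,1]
R4: Y=0.001048+0.000j on G[1,0]
R5: Y=0.9174+0.000j on G[2,3]
R6: Y=0.9901+0.000j on G[0,1]
V1: row V2−V1=13.1, i_V1 at 2,1
solve → V1=-0.1803-1.421j, V2=12.92-1.421j, V3=11.99-1.575j
aux → i_V1=-1.113-1.389j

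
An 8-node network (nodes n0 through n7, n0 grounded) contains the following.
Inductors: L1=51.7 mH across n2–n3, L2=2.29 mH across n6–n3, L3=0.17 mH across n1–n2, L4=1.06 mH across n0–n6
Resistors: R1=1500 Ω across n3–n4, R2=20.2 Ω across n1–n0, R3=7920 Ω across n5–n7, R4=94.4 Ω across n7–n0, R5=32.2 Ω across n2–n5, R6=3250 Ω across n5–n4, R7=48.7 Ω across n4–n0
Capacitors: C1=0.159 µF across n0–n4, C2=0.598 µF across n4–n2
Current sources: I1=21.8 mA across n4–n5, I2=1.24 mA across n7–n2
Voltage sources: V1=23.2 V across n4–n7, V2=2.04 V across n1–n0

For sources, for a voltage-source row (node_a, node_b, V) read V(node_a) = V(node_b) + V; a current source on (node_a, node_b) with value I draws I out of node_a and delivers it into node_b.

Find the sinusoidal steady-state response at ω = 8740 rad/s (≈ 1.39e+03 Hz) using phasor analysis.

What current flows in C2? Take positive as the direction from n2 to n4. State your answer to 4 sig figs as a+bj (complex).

Element admittances at ω=8740 rad/s:
  Y(L1) = 0.000-0.002213j S between n2,n3
  Y(R1) = 0.0006667+0.000j S between n3,n4
  Y(C1) = 0.000+0.001390j S between n0,n4
  Y(R2) = 0.04950+0.000j S between n1,n0
  Y(L2) = 0.000-0.04996j S between n6,n3
  Y(R3) = 0.0001263+0.000j S between n5,n7
  Y(L3) = 0.000-0.6730j S between n1,n2
  Y(L4) = 0.000-0.1079j S between n0,n6
  Y(C2) = 0.000+0.005227j S between n4,n2
  Y(R4) = 0.01059+0.000j S between n7,n0
  Y(R5) = 0.03106+0.000j S between n2,n5
  Y(R6) = 0.0003077+0.000j S between n5,n4
  I1: injects 0.0218 A into n5 (from n4)
  I2: injects 0.00124 A into n2 (from n7)
  Y(R7) = 0.02053+0.000j S between n4,n0
  V1: constraint V(n4)−V(n7) = 23.2
  V2: constraint V(n1)−V(n0) = 2.04
Assemble and solve the 9×9 MNA system:
  V(n1)=2.040+0.000j  V(n2)=1.997+0.04148j  V(n3)=0.1435+0.1248j  V(n4)=6.814-1.072j  V(n5)=2.663+0.02613j  V(n6)=0.04540+0.03949j  V(n7)=-16.39-1.072j
  i(V1)=-0.1747-0.01149j  i(V2)=-0.07307+0.02880j

-0.005820-0.02517j A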